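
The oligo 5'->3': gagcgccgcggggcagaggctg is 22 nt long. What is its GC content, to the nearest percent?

82%

Counting bases: T=1, C=6, G=12, A=3
G+C = 12 + 6 = 18 out of 22 bases
%GC = 18/22 × 100 = 81.82% ≈ 82%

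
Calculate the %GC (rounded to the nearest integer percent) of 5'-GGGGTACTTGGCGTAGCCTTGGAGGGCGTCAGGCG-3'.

Counting bases: G=17, T=7, A=4, C=7
G+C = 17 + 7 = 24 out of 35 bases
%GC = 24/35 × 100 = 68.57% ≈ 69%

69%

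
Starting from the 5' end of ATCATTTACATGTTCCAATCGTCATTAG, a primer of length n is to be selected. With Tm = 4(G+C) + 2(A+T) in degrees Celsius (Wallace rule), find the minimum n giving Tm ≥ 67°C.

n = 26

First 25 bases: ATCATTTACATGTTCCAATCGTCAT → Tm = 66°C (< 67°C)
First 26 bases: ATCATTTACATGTTCCAATCGTCATT → Tm = 68°C (≥ 67°C)
Each additional base adds 2°C (A/T) or 4°C (G/C), so Tm is non-decreasing in n; n = 26 is the first length to reach 67°C.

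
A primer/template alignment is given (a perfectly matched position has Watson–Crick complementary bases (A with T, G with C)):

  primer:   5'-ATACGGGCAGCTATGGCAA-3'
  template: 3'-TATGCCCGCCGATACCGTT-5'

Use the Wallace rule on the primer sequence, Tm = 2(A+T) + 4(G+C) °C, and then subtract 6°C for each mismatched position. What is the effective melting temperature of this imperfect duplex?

Primer base counts: A=6, T=3, G=6, C=4 → A+T=9, G+C=10
Perfect-match Tm = 2(9) + 4(10) = 18 + 40 = 58°C
Mismatches (positions where the bases are not complementary): 1 (at position 9)
Effective Tm = 58 − 1×6 = 58 − 6 = 52°C

52°C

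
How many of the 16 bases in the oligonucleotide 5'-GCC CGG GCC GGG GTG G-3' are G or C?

Base counts: C=5, T=1, G=10, A=0
G+C = 10 + 5 = 15

15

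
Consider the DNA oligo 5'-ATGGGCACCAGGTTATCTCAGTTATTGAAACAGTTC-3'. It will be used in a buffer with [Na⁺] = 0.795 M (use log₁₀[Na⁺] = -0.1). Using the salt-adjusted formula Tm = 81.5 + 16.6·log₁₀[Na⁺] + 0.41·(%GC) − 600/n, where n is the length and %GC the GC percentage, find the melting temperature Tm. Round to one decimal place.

80.3°C

Length n = 36. Scanning the sequence gives A=10, C=7, G=8, T=11.
G+C = 15, so %GC = 15/36 × 100 = 41.667%
Salt term: 16.6 × (-0.1) = -1.66
GC term: 0.41 × 41.667 = 17.083; length term: −600/36 = −16.667
Tm = 81.5 + (-1.66) + 17.083 − 16.667 = 80.256 → 80.3°C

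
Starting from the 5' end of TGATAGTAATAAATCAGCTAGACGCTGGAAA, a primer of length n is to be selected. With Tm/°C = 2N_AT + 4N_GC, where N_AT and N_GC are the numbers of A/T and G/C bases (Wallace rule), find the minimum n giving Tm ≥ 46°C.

First 17 bases: TGATAGTAATAAATCAG → Tm = 42°C (< 46°C)
First 18 bases: TGATAGTAATAAATCAGC → Tm = 46°C (≥ 46°C)
Each additional base adds 2°C (A/T) or 4°C (G/C), so Tm is non-decreasing in n; n = 18 is the first length to reach 46°C.

n = 18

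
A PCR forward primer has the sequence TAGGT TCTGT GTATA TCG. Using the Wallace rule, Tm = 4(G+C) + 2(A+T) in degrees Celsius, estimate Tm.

C=2, G=5, T=8, A=3
So N_AT = 11 and N_GC = 7.
Tm = 2(11) + 4(7) = 22 + 28 = 50°C

50°C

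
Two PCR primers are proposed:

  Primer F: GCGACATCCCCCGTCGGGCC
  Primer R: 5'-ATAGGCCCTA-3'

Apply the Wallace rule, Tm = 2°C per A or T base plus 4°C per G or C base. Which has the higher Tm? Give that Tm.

Primer F: A+T=4, G+C=16 → Tm = 2(4)+4(16) = 72°C
Primer R: A+T=5, G+C=5 → Tm = 2(5)+4(5) = 30°C
72°C vs 30°C → primer F is higher.

Primer F, 72°C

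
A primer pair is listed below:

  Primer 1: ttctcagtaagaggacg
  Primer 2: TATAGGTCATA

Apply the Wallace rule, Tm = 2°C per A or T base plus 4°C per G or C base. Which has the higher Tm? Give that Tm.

Primer 1, 50°C

Primer 1: A+T=9, G+C=8 → Tm = 2(9)+4(8) = 50°C
Primer 2: A+T=8, G+C=3 → Tm = 2(8)+4(3) = 28°C
50°C vs 28°C → primer 1 is higher.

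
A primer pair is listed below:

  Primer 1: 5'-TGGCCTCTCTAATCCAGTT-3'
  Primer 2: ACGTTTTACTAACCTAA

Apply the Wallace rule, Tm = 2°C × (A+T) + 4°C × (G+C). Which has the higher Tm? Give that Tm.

Primer 1: A+T=10, G+C=9 → Tm = 2(10)+4(9) = 56°C
Primer 2: A+T=12, G+C=5 → Tm = 2(12)+4(5) = 44°C
56°C vs 44°C → primer 1 is higher.

Primer 1, 56°C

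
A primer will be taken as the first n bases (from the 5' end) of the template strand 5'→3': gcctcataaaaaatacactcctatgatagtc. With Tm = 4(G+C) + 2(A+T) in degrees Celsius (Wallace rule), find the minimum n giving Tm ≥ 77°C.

n = 29

First 28 bases: GCCTCATAAAAAATACACTCCTATGATA → Tm = 74°C (< 77°C)
First 29 bases: GCCTCATAAAAAATACACTCCTATGATAG → Tm = 78°C (≥ 77°C)
Each additional base adds 2°C (A/T) or 4°C (G/C), so Tm is non-decreasing in n; n = 29 is the first length to reach 77°C.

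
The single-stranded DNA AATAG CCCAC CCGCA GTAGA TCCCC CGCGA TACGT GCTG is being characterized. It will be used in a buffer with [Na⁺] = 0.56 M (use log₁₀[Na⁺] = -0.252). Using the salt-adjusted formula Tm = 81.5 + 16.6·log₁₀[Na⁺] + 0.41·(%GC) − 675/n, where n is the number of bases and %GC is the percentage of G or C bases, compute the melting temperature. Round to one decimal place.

85.2°C

Length n = 39. Counting bases: C=15, A=9, G=9, T=6
G+C = 24, so %GC = 24/39 × 100 = 61.538%
Salt term: 16.6 × (-0.252) = -4.183
GC term: 0.41 × 61.538 = 25.231; length term: −675/39 = −17.308
Tm = 81.5 + (-4.183) + 25.231 − 17.308 = 85.24 → 85.2°C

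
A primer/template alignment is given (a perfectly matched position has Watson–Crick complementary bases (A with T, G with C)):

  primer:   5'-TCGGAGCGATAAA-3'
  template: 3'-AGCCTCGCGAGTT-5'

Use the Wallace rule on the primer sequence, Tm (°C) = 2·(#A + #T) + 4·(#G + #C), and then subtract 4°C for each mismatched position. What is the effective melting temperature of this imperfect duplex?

30°C

Primer base counts: A=5, T=2, G=4, C=2 → A+T=7, G+C=6
Perfect-match Tm = 2(7) + 4(6) = 14 + 24 = 38°C
Mismatches (positions where the bases are not complementary): 2 (at positions 9, 11)
Effective Tm = 38 − 2×4 = 38 − 8 = 30°C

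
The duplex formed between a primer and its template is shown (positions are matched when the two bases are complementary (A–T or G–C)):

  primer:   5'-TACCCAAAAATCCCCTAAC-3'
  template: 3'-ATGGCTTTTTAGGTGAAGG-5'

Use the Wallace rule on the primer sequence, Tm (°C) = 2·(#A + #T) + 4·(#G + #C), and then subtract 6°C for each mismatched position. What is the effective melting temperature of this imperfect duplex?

30°C

Primer base counts: A=8, T=3, G=0, C=8 → A+T=11, G+C=8
Perfect-match Tm = 2(11) + 4(8) = 22 + 32 = 54°C
Mismatches (positions where the bases are not complementary): 4 (at positions 5, 14, 17, 18)
Effective Tm = 54 − 4×6 = 54 − 24 = 30°C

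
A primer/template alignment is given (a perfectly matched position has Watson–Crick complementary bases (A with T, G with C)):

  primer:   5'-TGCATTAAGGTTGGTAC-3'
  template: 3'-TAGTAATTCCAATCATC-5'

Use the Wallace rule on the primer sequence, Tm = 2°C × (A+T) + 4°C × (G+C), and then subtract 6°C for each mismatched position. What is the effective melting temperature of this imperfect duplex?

24°C

Primer base counts: A=4, T=6, G=5, C=2 → A+T=10, G+C=7
Perfect-match Tm = 2(10) + 4(7) = 20 + 28 = 48°C
Mismatches (positions where the bases are not complementary): 4 (at positions 1, 2, 13, 17)
Effective Tm = 48 − 4×6 = 48 − 24 = 24°C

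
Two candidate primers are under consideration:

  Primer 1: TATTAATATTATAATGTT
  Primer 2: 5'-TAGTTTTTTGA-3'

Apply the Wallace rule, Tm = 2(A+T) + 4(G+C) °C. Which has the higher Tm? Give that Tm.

Primer 1, 38°C

Primer 1: A+T=17, G+C=1 → Tm = 2(17)+4(1) = 38°C
Primer 2: A+T=9, G+C=2 → Tm = 2(9)+4(2) = 26°C
38°C vs 26°C → primer 1 is higher.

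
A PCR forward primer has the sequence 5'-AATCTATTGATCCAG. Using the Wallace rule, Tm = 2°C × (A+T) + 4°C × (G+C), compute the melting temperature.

40°C

T=5, A=5, G=2, C=3
A+T = 10, G+C = 5
Tm = 2×10 + 4×5 = 40°C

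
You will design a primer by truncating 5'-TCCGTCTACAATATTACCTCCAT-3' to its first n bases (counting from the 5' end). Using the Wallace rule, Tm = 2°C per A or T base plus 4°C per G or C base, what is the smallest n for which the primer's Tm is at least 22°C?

First 6 bases: TCCGTC → Tm = 20°C (< 22°C)
First 7 bases: TCCGTCT → Tm = 22°C (≥ 22°C)
Since every base adds ≥2°C, Tm only increases with n, so the threshold is first crossed at n = 7.

n = 7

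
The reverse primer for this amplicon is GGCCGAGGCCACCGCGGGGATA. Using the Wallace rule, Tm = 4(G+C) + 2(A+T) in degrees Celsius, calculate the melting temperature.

78°C

C=7, G=10, A=4, T=1
AT pairs contribute 5, GC pairs contribute 17.
Tm = 2×5 + 4×17 = 78°C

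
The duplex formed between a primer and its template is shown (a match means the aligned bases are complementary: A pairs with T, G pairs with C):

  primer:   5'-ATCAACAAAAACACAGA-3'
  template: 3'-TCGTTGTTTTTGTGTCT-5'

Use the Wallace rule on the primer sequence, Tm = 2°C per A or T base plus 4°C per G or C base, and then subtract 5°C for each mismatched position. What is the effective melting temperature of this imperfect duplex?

Primer base counts: A=11, T=1, G=1, C=4 → A+T=12, G+C=5
Perfect-match Tm = 2(12) + 4(5) = 24 + 20 = 44°C
Mismatches (positions where the bases are not complementary): 1 (at position 2)
Effective Tm = 44 − 1×5 = 44 − 5 = 39°C

39°C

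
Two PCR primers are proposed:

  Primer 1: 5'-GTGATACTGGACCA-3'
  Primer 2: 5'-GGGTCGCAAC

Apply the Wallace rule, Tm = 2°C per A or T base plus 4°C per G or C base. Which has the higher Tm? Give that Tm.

Primer 1, 42°C

Primer 1: A+T=7, G+C=7 → Tm = 2(7)+4(7) = 42°C
Primer 2: A+T=3, G+C=7 → Tm = 2(3)+4(7) = 34°C
42°C vs 34°C → primer 1 is higher.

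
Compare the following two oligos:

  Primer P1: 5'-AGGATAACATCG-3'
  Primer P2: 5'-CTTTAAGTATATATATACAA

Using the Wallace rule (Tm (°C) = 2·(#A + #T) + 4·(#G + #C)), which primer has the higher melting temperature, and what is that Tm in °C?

Primer P1: A+T=7, G+C=5 → Tm = 2(7)+4(5) = 34°C
Primer P2: A+T=17, G+C=3 → Tm = 2(17)+4(3) = 46°C
34°C vs 46°C → primer P2 is higher.

Primer P2, 46°C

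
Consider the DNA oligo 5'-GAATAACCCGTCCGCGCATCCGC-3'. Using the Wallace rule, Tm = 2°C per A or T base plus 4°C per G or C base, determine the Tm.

76°C

Counting bases: G=5, T=3, A=5, C=10
AT pairs contribute 8, GC pairs contribute 15.
Tm = 2(8) + 4(15) = 16 + 60 = 76°C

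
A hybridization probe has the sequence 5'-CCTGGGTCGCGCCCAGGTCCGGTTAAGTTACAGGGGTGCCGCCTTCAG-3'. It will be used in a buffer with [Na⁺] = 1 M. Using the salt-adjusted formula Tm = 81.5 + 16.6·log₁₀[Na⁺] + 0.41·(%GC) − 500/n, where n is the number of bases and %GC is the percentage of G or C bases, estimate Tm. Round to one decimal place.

Length n = 48. Counting bases: G=17, T=10, A=6, C=15
G+C = 32, so %GC = 32/48 × 100 = 66.667%
Salt term: 16.6 × (0) = 0
GC term: 0.41 × 66.667 = 27.333; length term: −500/48 = −10.417
Tm = 81.5 + (0) + 27.333 − 10.417 = 98.416 → 98.4°C

98.4°C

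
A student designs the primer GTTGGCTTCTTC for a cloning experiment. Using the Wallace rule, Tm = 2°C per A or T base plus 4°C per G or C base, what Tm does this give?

36°C

Base counts: G=3, T=6, C=3, A=0
So N_AT = 6 and N_GC = 6.
Tm = 2×6 + 4×6 = 36°C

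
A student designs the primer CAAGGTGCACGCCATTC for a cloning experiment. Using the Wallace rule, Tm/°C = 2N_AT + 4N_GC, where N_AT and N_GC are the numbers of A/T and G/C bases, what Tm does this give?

Scanning the sequence gives T=3, G=4, A=4, C=6.
AT pairs contribute 7, GC pairs contribute 10.
Tm = 2(7) + 4(10) = 14 + 40 = 54°C

54°C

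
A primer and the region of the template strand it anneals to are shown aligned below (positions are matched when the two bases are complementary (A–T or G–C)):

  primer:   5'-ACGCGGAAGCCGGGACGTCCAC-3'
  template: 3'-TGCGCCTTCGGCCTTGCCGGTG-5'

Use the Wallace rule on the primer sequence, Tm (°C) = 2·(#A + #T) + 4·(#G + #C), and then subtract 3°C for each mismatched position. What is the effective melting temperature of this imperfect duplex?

70°C

Primer base counts: A=5, T=1, G=8, C=8 → A+T=6, G+C=16
Perfect-match Tm = 2(6) + 4(16) = 12 + 64 = 76°C
Mismatches (positions where the bases are not complementary): 2 (at positions 14, 18)
Effective Tm = 76 − 2×3 = 76 − 6 = 70°C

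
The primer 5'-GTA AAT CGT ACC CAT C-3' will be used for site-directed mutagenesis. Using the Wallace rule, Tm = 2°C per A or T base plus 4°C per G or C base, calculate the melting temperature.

Base counts: T=4, G=2, A=5, C=5
So N_AT = 9 and N_GC = 7.
Tm = 2(9) + 4(7) = 18 + 28 = 46°C

46°C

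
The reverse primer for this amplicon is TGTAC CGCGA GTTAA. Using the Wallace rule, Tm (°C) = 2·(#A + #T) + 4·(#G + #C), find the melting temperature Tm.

Base counts: T=4, C=3, G=4, A=4
A+T = 8, G+C = 7
Tm = 2×8 + 4×7 = 44°C

44°C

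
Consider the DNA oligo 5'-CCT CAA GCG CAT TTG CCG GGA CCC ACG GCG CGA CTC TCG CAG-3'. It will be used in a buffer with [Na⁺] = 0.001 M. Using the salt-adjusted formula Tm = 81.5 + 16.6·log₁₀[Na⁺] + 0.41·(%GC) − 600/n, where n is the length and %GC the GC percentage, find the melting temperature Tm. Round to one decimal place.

Length n = 42. Base counts: A=7, T=6, C=17, G=12
G+C = 29, so %GC = 29/42 × 100 = 69.048%
Salt term: 16.6 × (-3) = -49.8
GC term: 0.41 × 69.048 = 28.31; length term: −600/42 = −14.286
Tm = 81.5 + (-49.8) + 28.31 − 14.286 = 45.724 → 45.7°C

45.7°C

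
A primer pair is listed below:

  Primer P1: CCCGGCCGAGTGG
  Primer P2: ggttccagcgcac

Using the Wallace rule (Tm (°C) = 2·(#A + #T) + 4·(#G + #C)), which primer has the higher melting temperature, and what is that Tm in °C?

Primer P1, 48°C

Primer P1: A+T=2, G+C=11 → Tm = 2(2)+4(11) = 48°C
Primer P2: A+T=4, G+C=9 → Tm = 2(4)+4(9) = 44°C
48°C vs 44°C → primer P1 is higher.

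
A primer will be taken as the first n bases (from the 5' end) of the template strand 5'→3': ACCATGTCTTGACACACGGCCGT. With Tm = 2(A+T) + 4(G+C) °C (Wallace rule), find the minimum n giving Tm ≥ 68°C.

n = 22

First 21 bases: ACCATGTCTTGACACACGGCC → Tm = 66°C (< 68°C)
First 22 bases: ACCATGTCTTGACACACGGCCG → Tm = 70°C (≥ 68°C)
Each additional base adds 2°C (A/T) or 4°C (G/C), so Tm is non-decreasing in n; n = 22 is the first length to reach 68°C.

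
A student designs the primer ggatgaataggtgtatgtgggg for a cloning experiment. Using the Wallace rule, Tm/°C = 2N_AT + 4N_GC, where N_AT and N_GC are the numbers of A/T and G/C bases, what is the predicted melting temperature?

Counting bases: A=5, T=6, G=11, C=0
AT pairs contribute 11, GC pairs contribute 11.
Tm = 2×11 + 4×11 = 66°C

66°C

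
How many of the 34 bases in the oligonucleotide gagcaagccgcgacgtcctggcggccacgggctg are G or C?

A=5, G=14, T=3, C=12
G+C = 14 + 12 = 26

26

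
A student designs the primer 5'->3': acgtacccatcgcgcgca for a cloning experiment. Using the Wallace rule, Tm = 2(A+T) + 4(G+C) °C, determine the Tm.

Base counts: C=8, T=2, A=4, G=4
A+T = 6, G+C = 12
Tm = 2(6) + 4(12) = 12 + 48 = 60°C

60°C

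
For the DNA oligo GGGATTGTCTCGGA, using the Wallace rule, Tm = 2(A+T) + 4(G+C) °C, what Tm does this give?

44°C

A=2, T=4, C=2, G=6
A+T = 6, G+C = 8
Tm = 4·8 + 2·6 = 32 + 12 = 44°C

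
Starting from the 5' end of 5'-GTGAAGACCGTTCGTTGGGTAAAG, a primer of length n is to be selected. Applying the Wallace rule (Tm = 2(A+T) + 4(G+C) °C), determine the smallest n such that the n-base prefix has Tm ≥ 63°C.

n = 21

First 20 bases: GTGAAGACCGTTCGTTGGGT → Tm = 62°C (< 63°C)
First 21 bases: GTGAAGACCGTTCGTTGGGTA → Tm = 64°C (≥ 63°C)
Each additional base adds 2°C (A/T) or 4°C (G/C), so Tm is non-decreasing in n; n = 21 is the first length to reach 63°C.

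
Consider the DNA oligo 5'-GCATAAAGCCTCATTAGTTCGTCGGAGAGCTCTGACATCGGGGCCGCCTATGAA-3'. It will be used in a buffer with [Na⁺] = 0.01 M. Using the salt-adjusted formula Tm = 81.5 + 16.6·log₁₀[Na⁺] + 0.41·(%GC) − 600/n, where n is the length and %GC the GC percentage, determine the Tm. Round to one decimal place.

Length n = 54. Base counts: C=14, T=12, G=15, A=13
G+C = 29, so %GC = 29/54 × 100 = 53.704%
Salt term: 16.6 × (-2) = -33.2
GC term: 0.41 × 53.704 = 22.019; length term: −600/54 = −11.111
Tm = 81.5 + (-33.2) + 22.019 − 11.111 = 59.208 → 59.2°C

59.2°C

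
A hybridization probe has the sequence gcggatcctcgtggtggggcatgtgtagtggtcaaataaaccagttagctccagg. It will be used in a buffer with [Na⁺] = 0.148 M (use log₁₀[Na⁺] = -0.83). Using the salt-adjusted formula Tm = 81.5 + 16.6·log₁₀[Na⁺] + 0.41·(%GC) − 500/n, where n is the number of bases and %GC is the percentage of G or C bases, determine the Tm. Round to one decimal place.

Length n = 55. Scanning the sequence gives G=19, C=11, T=13, A=12.
G+C = 30, so %GC = 30/55 × 100 = 54.545%
Salt term: 16.6 × (-0.83) = -13.778
GC term: 0.41 × 54.545 = 22.363; length term: −500/55 = −9.091
Tm = 81.5 + (-13.778) + 22.363 − 9.091 = 80.994 → 81.0°C

81.0°C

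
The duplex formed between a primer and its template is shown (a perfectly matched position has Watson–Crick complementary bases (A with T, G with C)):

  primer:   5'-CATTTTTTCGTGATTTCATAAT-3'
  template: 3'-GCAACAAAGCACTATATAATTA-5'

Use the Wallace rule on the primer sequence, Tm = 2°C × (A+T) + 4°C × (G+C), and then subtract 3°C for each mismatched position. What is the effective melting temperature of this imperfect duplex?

39°C

Primer base counts: A=5, T=12, G=2, C=3 → A+T=17, G+C=5
Perfect-match Tm = 2(17) + 4(5) = 34 + 20 = 54°C
Mismatches (positions where the bases are not complementary): 5 (at positions 2, 5, 15, 17, 18)
Effective Tm = 54 − 5×3 = 54 − 15 = 39°C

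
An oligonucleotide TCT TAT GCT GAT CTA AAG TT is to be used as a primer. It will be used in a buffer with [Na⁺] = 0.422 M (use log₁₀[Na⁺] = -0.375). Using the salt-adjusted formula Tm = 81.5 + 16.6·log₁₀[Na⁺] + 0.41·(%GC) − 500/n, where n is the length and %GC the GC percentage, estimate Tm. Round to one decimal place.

62.6°C

Length n = 20. T=9, A=5, G=3, C=3
G+C = 6, so %GC = 6/20 × 100 = 30%
Salt term: 16.6 × (-0.375) = -6.225
GC term: 0.41 × 30 = 12.3; length term: −500/20 = −25
Tm = 81.5 + (-6.225) + 12.3 − 25 = 62.575 → 62.6°C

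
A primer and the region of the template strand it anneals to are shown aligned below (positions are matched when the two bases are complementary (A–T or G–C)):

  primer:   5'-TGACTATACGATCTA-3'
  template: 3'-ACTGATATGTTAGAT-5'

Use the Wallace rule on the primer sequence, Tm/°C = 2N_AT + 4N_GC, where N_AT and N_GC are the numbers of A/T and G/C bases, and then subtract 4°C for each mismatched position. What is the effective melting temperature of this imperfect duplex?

36°C

Primer base counts: A=5, T=5, G=2, C=3 → A+T=10, G+C=5
Perfect-match Tm = 2(10) + 4(5) = 20 + 20 = 40°C
Mismatches (positions where the bases are not complementary): 1 (at position 10)
Effective Tm = 40 − 1×4 = 40 − 4 = 36°C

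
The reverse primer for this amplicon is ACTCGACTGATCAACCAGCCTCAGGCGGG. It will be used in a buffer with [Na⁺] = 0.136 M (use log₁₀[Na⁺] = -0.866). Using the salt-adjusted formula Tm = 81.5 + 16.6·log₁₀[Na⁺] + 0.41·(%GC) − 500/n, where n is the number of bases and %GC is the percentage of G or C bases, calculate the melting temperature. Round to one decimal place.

Length n = 29. Counting bases: T=4, C=10, A=7, G=8
G+C = 18, so %GC = 18/29 × 100 = 62.069%
Salt term: 16.6 × (-0.866) = -14.376
GC term: 0.41 × 62.069 = 25.448; length term: −500/29 = −17.241
Tm = 81.5 + (-14.376) + 25.448 − 17.241 = 75.331 → 75.3°C

75.3°C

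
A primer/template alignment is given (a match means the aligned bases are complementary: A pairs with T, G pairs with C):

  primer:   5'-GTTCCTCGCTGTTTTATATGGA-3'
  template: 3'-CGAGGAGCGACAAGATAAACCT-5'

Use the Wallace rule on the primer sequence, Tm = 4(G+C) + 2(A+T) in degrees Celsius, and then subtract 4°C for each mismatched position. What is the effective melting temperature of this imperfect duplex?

50°C

Primer base counts: A=3, T=10, G=5, C=4 → A+T=13, G+C=9
Perfect-match Tm = 2(13) + 4(9) = 26 + 36 = 62°C
Mismatches (positions where the bases are not complementary): 3 (at positions 2, 14, 18)
Effective Tm = 62 − 3×4 = 62 − 12 = 50°C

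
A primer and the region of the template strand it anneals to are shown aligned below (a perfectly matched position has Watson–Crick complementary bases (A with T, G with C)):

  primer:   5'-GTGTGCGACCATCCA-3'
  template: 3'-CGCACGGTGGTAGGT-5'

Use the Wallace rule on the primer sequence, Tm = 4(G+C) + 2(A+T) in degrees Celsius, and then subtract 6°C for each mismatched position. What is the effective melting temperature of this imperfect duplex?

36°C

Primer base counts: A=3, T=3, G=4, C=5 → A+T=6, G+C=9
Perfect-match Tm = 2(6) + 4(9) = 12 + 36 = 48°C
Mismatches (positions where the bases are not complementary): 2 (at positions 2, 7)
Effective Tm = 48 − 2×6 = 48 − 12 = 36°C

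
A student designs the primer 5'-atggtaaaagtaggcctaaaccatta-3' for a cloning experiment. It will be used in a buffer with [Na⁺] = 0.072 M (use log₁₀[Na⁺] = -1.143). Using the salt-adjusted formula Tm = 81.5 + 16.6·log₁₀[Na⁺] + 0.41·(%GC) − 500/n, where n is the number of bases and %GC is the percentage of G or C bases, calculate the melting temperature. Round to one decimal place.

57.5°C

Length n = 26. Base counts: T=6, G=5, A=11, C=4
G+C = 9, so %GC = 9/26 × 100 = 34.615%
Salt term: 16.6 × (-1.143) = -18.974
GC term: 0.41 × 34.615 = 14.192; length term: −500/26 = −19.231
Tm = 81.5 + (-18.974) + 14.192 − 19.231 = 57.487 → 57.5°C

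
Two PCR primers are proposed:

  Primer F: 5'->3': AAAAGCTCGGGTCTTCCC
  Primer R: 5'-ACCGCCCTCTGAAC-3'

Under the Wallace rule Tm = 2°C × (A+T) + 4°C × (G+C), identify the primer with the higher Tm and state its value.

Primer F: A+T=8, G+C=10 → Tm = 2(8)+4(10) = 56°C
Primer R: A+T=5, G+C=9 → Tm = 2(5)+4(9) = 46°C
56°C vs 46°C → primer F is higher.

Primer F, 56°C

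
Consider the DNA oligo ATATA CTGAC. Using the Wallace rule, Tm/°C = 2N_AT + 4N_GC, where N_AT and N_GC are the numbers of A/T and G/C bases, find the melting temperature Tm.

26°C

Counting bases: C=2, T=3, A=4, G=1
So N_AT = 7 and N_GC = 3.
Tm = 4·3 + 2·7 = 12 + 14 = 26°C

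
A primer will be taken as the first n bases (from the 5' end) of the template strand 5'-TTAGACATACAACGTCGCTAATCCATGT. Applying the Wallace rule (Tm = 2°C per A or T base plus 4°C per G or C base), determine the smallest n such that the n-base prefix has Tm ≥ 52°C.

First 17 bases: TTAGACATACAACGTCG → Tm = 48°C (< 52°C)
First 18 bases: TTAGACATACAACGTCGC → Tm = 52°C (≥ 52°C)
Each additional base adds 2°C (A/T) or 4°C (G/C), so Tm is non-decreasing in n; n = 18 is the first length to reach 52°C.

n = 18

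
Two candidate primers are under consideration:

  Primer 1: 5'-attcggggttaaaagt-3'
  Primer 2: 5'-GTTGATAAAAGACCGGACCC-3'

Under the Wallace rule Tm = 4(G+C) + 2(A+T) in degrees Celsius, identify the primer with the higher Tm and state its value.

Primer 2, 60°C

Primer 1: A+T=10, G+C=6 → Tm = 2(10)+4(6) = 44°C
Primer 2: A+T=10, G+C=10 → Tm = 2(10)+4(10) = 60°C
44°C vs 60°C → primer 2 is higher.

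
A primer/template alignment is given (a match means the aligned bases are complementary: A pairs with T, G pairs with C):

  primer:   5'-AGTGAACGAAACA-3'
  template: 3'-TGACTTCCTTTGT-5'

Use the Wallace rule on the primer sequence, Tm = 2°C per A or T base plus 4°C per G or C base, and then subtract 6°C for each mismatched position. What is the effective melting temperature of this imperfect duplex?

Primer base counts: A=7, T=1, G=3, C=2 → A+T=8, G+C=5
Perfect-match Tm = 2(8) + 4(5) = 16 + 20 = 36°C
Mismatches (positions where the bases are not complementary): 2 (at positions 2, 7)
Effective Tm = 36 − 2×6 = 36 − 12 = 24°C

24°C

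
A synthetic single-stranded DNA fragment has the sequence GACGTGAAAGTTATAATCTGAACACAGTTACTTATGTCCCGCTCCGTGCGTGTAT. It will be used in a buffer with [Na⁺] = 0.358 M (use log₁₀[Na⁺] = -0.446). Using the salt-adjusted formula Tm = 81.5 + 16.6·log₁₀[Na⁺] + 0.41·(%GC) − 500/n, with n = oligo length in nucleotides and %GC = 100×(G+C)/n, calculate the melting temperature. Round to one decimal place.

82.9°C

Length n = 55. Scanning the sequence gives T=17, C=12, A=14, G=12.
G+C = 24, so %GC = 24/55 × 100 = 43.636%
Salt term: 16.6 × (-0.446) = -7.404
GC term: 0.41 × 43.636 = 17.891; length term: −500/55 = −9.091
Tm = 81.5 + (-7.404) + 17.891 − 9.091 = 82.896 → 82.9°C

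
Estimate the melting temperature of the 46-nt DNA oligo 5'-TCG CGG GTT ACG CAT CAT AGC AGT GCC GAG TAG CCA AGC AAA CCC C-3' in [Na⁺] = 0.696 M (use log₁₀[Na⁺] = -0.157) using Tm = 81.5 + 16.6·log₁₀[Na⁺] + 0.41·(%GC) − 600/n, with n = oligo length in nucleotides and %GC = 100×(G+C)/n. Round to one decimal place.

Length n = 46. Scanning the sequence gives T=7, A=12, G=12, C=15.
G+C = 27, so %GC = 27/46 × 100 = 58.696%
Salt term: 16.6 × (-0.157) = -2.606
GC term: 0.41 × 58.696 = 24.065; length term: −600/46 = −13.043
Tm = 81.5 + (-2.606) + 24.065 − 13.043 = 89.916 → 89.9°C

89.9°C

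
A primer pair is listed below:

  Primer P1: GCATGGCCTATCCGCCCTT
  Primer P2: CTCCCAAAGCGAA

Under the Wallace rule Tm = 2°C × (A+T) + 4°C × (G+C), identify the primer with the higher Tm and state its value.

Primer P1: A+T=7, G+C=12 → Tm = 2(7)+4(12) = 62°C
Primer P2: A+T=6, G+C=7 → Tm = 2(6)+4(7) = 40°C
62°C vs 40°C → primer P1 is higher.

Primer P1, 62°C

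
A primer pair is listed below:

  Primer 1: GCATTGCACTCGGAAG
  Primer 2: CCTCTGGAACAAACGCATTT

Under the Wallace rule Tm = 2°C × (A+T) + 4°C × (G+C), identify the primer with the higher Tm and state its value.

Primer 1: A+T=7, G+C=9 → Tm = 2(7)+4(9) = 50°C
Primer 2: A+T=11, G+C=9 → Tm = 2(11)+4(9) = 58°C
50°C vs 58°C → primer 2 is higher.

Primer 2, 58°C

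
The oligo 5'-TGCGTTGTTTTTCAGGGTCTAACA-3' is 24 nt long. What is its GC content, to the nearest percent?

Scanning the sequence gives G=6, C=4, T=10, A=4.
G+C = 6 + 4 = 10 out of 24 bases
%GC = 10/24 × 100 = 41.67% ≈ 42%

42%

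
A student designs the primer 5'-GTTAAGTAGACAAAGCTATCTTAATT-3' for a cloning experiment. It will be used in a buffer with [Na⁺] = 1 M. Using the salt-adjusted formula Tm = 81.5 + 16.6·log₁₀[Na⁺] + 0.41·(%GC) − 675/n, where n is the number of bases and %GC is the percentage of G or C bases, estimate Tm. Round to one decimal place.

66.6°C

Length n = 26. G=4, A=10, C=3, T=9
G+C = 7, so %GC = 7/26 × 100 = 26.923%
Salt term: 16.6 × (0) = 0
GC term: 0.41 × 26.923 = 11.038; length term: −675/26 = −25.962
Tm = 81.5 + (0) + 11.038 − 25.962 = 66.576 → 66.6°C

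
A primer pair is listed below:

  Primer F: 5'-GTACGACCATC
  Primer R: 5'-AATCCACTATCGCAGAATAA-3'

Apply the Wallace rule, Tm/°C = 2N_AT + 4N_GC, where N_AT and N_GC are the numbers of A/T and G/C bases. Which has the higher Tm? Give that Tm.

Primer R, 54°C

Primer F: A+T=5, G+C=6 → Tm = 2(5)+4(6) = 34°C
Primer R: A+T=13, G+C=7 → Tm = 2(13)+4(7) = 54°C
34°C vs 54°C → primer R is higher.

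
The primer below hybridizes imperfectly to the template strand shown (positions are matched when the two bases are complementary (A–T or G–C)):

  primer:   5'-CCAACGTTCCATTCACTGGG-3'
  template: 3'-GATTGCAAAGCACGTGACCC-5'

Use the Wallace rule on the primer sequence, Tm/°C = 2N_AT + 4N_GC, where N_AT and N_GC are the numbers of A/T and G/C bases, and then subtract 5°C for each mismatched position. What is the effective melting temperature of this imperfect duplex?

Primer base counts: A=4, T=5, G=4, C=7 → A+T=9, G+C=11
Perfect-match Tm = 2(9) + 4(11) = 18 + 44 = 62°C
Mismatches (positions where the bases are not complementary): 4 (at positions 2, 9, 11, 13)
Effective Tm = 62 − 4×5 = 62 − 20 = 42°C

42°C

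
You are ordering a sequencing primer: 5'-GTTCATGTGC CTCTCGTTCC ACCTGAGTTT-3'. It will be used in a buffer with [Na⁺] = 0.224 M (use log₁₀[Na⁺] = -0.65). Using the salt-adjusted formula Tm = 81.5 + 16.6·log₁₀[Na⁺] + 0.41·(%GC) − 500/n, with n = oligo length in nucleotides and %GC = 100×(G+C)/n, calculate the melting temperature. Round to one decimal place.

74.5°C

Length n = 30. Scanning the sequence gives G=6, T=12, A=3, C=9.
G+C = 15, so %GC = 15/30 × 100 = 50%
Salt term: 16.6 × (-0.65) = -10.79
GC term: 0.41 × 50 = 20.5; length term: −500/30 = −16.667
Tm = 81.5 + (-10.79) + 20.5 − 16.667 = 74.543 → 74.5°C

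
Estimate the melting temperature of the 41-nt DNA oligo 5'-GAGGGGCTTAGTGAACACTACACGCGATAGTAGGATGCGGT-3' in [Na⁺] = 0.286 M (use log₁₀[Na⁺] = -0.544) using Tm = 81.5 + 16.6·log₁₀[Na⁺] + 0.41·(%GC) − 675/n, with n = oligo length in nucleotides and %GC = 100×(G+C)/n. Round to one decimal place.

78.0°C

Length n = 41. Counting bases: T=8, C=7, A=11, G=15
G+C = 22, so %GC = 22/41 × 100 = 53.659%
Salt term: 16.6 × (-0.544) = -9.03
GC term: 0.41 × 53.659 = 22; length term: −675/41 = −16.463
Tm = 81.5 + (-9.03) + 22 − 16.463 = 78.007 → 78.0°C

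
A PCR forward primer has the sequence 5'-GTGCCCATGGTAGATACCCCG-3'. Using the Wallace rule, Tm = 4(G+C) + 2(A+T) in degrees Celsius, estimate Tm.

68°C

Counting bases: T=4, C=7, A=4, G=6
AT pairs contribute 8, GC pairs contribute 13.
Tm = 2×8 + 4×13 = 68°C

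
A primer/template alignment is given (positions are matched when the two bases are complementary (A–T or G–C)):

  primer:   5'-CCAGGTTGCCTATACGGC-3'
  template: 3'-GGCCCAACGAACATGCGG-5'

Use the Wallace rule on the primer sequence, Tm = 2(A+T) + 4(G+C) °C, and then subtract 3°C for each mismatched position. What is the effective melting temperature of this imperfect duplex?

46°C

Primer base counts: A=3, T=4, G=5, C=6 → A+T=7, G+C=11
Perfect-match Tm = 2(7) + 4(11) = 14 + 44 = 58°C
Mismatches (positions where the bases are not complementary): 4 (at positions 3, 10, 12, 17)
Effective Tm = 58 − 4×3 = 58 − 12 = 46°C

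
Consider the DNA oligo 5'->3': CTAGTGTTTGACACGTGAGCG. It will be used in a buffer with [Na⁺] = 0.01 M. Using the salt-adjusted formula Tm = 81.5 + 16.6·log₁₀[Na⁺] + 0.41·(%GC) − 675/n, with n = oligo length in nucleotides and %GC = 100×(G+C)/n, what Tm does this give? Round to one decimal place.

37.6°C

Length n = 21. Counting bases: G=7, C=4, A=4, T=6
G+C = 11, so %GC = 11/21 × 100 = 52.381%
Salt term: 16.6 × (-2) = -33.2
GC term: 0.41 × 52.381 = 21.476; length term: −675/21 = −32.143
Tm = 81.5 + (-33.2) + 21.476 − 32.143 = 37.633 → 37.6°C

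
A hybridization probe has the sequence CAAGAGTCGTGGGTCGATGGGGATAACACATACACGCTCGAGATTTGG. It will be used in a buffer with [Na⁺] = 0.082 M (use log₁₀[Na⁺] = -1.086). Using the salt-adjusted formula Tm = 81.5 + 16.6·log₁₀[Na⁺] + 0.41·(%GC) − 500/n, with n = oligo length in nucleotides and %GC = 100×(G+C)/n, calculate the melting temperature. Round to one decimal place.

Length n = 48. Scanning the sequence gives T=10, C=9, G=16, A=13.
G+C = 25, so %GC = 25/48 × 100 = 52.083%
Salt term: 16.6 × (-1.086) = -18.028
GC term: 0.41 × 52.083 = 21.354; length term: −500/48 = −10.417
Tm = 81.5 + (-18.028) + 21.354 − 10.417 = 74.409 → 74.4°C

74.4°C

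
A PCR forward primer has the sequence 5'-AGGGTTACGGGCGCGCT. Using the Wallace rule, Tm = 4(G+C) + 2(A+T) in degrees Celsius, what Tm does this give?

Counting bases: T=3, C=4, A=2, G=8
So N_AT = 5 and N_GC = 12.
Tm = 2×5 + 4×12 = 58°C

58°C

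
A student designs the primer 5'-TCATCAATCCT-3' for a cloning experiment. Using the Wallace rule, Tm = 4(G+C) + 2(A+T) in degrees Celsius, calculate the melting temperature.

G=0, A=3, T=4, C=4
AT pairs contribute 7, GC pairs contribute 4.
Tm = 2(7) + 4(4) = 14 + 16 = 30°C

30°C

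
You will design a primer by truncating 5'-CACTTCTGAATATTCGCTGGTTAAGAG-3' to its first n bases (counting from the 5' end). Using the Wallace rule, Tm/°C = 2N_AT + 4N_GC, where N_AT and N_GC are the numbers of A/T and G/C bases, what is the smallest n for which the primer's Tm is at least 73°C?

First 26 bases: CACTTCTGAATATTCGCTGGTTAAGA → Tm = 72°C (< 73°C)
First 27 bases: CACTTCTGAATATTCGCTGGTTAAGAG → Tm = 76°C (≥ 73°C)
Since every base adds ≥2°C, Tm only increases with n, so the threshold is first crossed at n = 27.

n = 27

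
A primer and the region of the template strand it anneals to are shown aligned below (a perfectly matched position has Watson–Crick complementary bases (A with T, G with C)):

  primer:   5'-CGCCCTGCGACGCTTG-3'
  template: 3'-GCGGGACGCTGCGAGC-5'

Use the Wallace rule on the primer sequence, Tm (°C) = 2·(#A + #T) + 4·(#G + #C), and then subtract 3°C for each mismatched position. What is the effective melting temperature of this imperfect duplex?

53°C

Primer base counts: A=1, T=3, G=5, C=7 → A+T=4, G+C=12
Perfect-match Tm = 2(4) + 4(12) = 8 + 48 = 56°C
Mismatches (positions where the bases are not complementary): 1 (at position 15)
Effective Tm = 56 − 1×3 = 56 − 3 = 53°C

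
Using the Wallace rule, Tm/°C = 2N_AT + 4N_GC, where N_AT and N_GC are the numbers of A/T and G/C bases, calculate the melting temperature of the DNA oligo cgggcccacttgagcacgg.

66°C

Counting bases: C=7, G=7, T=2, A=3
So N_AT = 5 and N_GC = 14.
Tm = 2×5 + 4×14 = 66°C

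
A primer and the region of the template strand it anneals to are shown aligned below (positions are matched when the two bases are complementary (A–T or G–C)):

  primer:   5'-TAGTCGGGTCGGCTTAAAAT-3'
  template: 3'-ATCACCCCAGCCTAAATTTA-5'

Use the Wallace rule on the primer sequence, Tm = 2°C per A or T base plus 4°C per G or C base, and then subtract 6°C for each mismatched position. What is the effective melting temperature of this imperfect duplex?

40°C

Primer base counts: A=5, T=6, G=6, C=3 → A+T=11, G+C=9
Perfect-match Tm = 2(11) + 4(9) = 22 + 36 = 58°C
Mismatches (positions where the bases are not complementary): 3 (at positions 5, 13, 16)
Effective Tm = 58 − 3×6 = 58 − 18 = 40°C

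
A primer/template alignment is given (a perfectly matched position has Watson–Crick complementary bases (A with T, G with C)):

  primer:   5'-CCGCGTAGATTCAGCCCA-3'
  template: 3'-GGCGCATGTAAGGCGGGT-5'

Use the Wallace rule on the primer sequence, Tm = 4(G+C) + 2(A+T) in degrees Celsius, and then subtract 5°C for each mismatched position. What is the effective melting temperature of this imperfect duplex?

48°C

Primer base counts: A=4, T=3, G=4, C=7 → A+T=7, G+C=11
Perfect-match Tm = 2(7) + 4(11) = 14 + 44 = 58°C
Mismatches (positions where the bases are not complementary): 2 (at positions 8, 13)
Effective Tm = 58 − 2×5 = 58 − 10 = 48°C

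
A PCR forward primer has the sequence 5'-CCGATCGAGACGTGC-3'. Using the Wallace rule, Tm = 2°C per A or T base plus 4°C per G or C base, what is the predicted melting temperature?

50°C

Scanning the sequence gives G=5, C=5, T=2, A=3.
A+T = 5, G+C = 10
Tm = 2(5) + 4(10) = 10 + 40 = 50°C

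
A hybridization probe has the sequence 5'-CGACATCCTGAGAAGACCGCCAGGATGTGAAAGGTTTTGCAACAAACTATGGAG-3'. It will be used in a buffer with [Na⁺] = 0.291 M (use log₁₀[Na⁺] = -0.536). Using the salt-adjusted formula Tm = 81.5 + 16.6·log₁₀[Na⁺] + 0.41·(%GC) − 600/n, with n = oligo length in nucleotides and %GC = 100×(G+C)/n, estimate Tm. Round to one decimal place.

Length n = 54. Scanning the sequence gives G=15, T=10, A=18, C=11.
G+C = 26, so %GC = 26/54 × 100 = 48.148%
Salt term: 16.6 × (-0.536) = -8.898
GC term: 0.41 × 48.148 = 19.741; length term: −600/54 = −11.111
Tm = 81.5 + (-8.898) + 19.741 − 11.111 = 81.232 → 81.2°C

81.2°C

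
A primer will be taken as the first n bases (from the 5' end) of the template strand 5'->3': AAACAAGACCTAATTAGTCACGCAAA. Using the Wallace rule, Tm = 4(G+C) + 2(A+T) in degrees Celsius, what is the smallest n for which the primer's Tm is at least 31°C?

n = 12

First 11 bases: AAACAAGACCT → Tm = 30°C (< 31°C)
First 12 bases: AAACAAGACCTA → Tm = 32°C (≥ 31°C)
Since every base adds ≥2°C, Tm only increases with n, so the threshold is first crossed at n = 12.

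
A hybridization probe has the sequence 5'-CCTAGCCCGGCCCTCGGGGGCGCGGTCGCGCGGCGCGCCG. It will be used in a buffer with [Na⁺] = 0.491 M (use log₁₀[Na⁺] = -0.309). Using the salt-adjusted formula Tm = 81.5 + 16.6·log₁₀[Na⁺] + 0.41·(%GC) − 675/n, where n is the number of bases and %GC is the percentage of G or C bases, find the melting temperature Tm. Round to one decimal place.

Length n = 40. Counting bases: C=18, G=18, T=3, A=1
G+C = 36, so %GC = 36/40 × 100 = 90%
Salt term: 16.6 × (-0.309) = -5.129
GC term: 0.41 × 90 = 36.9; length term: −675/40 = −16.875
Tm = 81.5 + (-5.129) + 36.9 − 16.875 = 96.396 → 96.4°C

96.4°C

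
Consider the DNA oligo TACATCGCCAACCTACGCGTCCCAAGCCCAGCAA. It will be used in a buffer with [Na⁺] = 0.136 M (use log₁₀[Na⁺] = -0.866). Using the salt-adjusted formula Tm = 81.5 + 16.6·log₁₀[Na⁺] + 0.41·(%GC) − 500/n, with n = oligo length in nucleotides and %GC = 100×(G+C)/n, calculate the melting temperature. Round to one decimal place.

Length n = 34. Scanning the sequence gives T=4, G=5, C=15, A=10.
G+C = 20, so %GC = 20/34 × 100 = 58.824%
Salt term: 16.6 × (-0.866) = -14.376
GC term: 0.41 × 58.824 = 24.118; length term: −500/34 = −14.706
Tm = 81.5 + (-14.376) + 24.118 − 14.706 = 76.536 → 76.5°C

76.5°C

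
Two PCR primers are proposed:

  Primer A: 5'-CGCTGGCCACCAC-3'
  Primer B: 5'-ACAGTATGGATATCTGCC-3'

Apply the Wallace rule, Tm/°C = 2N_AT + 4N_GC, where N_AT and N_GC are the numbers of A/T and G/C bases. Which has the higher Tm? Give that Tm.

Primer B, 52°C

Primer A: A+T=3, G+C=10 → Tm = 2(3)+4(10) = 46°C
Primer B: A+T=10, G+C=8 → Tm = 2(10)+4(8) = 52°C
46°C vs 52°C → primer B is higher.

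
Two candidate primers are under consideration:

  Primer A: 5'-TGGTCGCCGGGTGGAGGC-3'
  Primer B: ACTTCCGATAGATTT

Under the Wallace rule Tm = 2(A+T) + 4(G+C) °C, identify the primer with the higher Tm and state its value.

Primer A: A+T=4, G+C=14 → Tm = 2(4)+4(14) = 64°C
Primer B: A+T=10, G+C=5 → Tm = 2(10)+4(5) = 40°C
64°C vs 40°C → primer A is higher.

Primer A, 64°C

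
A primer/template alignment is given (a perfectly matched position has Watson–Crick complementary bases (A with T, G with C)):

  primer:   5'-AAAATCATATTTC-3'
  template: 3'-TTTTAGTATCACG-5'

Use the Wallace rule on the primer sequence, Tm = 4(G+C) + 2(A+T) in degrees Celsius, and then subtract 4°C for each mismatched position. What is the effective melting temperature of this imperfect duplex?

22°C

Primer base counts: A=6, T=5, G=0, C=2 → A+T=11, G+C=2
Perfect-match Tm = 2(11) + 4(2) = 22 + 8 = 30°C
Mismatches (positions where the bases are not complementary): 2 (at positions 10, 12)
Effective Tm = 30 − 2×4 = 30 − 8 = 22°C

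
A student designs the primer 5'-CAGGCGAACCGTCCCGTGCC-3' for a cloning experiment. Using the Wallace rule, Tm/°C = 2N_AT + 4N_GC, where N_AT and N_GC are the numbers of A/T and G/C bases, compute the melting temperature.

70°C

Scanning the sequence gives T=2, C=9, A=3, G=6.
A+T = 5, G+C = 15
Tm = 2(5) + 4(15) = 10 + 60 = 70°C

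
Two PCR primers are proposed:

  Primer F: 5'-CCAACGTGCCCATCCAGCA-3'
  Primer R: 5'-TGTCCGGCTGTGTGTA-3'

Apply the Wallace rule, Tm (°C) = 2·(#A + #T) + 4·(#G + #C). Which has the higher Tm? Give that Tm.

Primer F, 62°C

Primer F: A+T=7, G+C=12 → Tm = 2(7)+4(12) = 62°C
Primer R: A+T=7, G+C=9 → Tm = 2(7)+4(9) = 50°C
62°C vs 50°C → primer F is higher.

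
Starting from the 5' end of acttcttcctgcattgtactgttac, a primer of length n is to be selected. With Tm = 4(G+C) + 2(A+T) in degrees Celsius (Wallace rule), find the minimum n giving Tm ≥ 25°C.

First 8 bases: ACTTCTTC → Tm = 22°C (< 25°C)
First 9 bases: ACTTCTTCC → Tm = 26°C (≥ 25°C)
Since every base adds ≥2°C, Tm only increases with n, so the threshold is first crossed at n = 9.

n = 9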